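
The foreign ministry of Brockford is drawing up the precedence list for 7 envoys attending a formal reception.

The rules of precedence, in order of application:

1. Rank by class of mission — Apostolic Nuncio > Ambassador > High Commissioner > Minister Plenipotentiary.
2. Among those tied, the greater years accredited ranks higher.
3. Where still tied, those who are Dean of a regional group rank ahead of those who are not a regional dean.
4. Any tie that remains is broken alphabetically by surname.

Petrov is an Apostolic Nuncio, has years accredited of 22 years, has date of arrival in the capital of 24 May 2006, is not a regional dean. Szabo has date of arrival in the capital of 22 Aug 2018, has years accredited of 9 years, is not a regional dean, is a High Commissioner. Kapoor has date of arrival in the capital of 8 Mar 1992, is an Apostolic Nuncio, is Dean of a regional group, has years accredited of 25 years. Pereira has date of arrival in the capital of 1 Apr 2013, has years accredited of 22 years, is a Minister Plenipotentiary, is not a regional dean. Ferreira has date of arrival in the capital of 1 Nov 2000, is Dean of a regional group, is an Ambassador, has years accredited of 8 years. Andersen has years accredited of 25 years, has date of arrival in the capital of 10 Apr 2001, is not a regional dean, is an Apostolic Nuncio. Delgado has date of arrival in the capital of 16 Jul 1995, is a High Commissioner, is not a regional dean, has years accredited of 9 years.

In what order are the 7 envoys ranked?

By class of mission: Kapoor, Andersen and Petrov (Apostolic Nuncio); then Ferreira (Ambassador); then Delgado and Szabo (High Commissioner); then Pereira (Minister Plenipotentiary).
Among Kapoor, Andersen and Petrov, by years accredited (higher first): Kapoor and Andersen (25 years) before Petrov (22 years).
Among Kapoor and Andersen, Dean of a regional group before not a regional dean: Kapoor (Dean of a regional group) before Andersen (not a regional dean).
Delgado and Szabo both have years accredited 9 years, so the next rule applies.
Delgado and Szabo are each not a regional dean, so the next rule applies.
Among Delgado and Szabo, alphabetically by surname: Delgado before Szabo.
Full order: Kapoor, Andersen, Petrov, Ferreira, Delgado, Szabo, Pereira.

Kapoor, Andersen, Petrov, Ferreira, Delgado, Szabo, Pereira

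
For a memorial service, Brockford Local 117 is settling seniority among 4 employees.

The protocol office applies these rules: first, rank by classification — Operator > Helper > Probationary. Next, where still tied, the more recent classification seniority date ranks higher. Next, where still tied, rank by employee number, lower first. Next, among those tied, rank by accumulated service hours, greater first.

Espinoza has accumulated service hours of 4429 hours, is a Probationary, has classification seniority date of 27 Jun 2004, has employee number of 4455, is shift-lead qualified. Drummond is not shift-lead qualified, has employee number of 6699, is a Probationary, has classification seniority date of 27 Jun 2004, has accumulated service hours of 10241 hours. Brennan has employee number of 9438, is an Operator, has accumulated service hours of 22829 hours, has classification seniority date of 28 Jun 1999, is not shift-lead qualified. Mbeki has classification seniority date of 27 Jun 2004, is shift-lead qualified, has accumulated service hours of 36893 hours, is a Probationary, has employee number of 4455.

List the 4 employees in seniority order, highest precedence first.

Brennan, Mbeki, Espinoza, Drummond

By classification: Brennan (Operator); then Mbeki, Espinoza and Drummond (Probationary).
Mbeki, Espinoza and Drummond all have classification seniority date 27 Jun 2004, so the next rule applies.
Among Mbeki, Espinoza and Drummond, by employee number (lower first): Mbeki and Espinoza (4455) before Drummond (6699).
Among Mbeki and Espinoza, by accumulated service hours (higher first): Mbeki (36893 hours) before Espinoza (4429 hours).
Full order: Brennan, Mbeki, Espinoza, Drummond.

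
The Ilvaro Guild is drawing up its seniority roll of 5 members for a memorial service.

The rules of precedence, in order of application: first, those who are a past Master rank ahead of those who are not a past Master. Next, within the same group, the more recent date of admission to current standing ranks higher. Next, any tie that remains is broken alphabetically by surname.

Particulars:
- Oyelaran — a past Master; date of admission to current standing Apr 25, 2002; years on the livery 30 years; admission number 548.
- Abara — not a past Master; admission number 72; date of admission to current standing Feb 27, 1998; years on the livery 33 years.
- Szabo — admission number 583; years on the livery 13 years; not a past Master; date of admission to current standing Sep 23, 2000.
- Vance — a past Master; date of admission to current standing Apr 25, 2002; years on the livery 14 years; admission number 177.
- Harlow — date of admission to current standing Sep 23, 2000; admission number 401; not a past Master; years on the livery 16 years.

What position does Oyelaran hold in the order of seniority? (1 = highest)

1

By the first rule: Oyelaran and Vance (both a past Master); then Harlow, Szabo and Abara (each not a past Master).
Oyelaran and Vance both have date of admission to current standing Apr 25, 2002, so the next rule applies.
Among Oyelaran and Vance, alphabetically by surname: Oyelaran before Vance.
Among Harlow, Szabo and Abara, by date of admission to current standing (later first): Harlow and Szabo (Sep 23, 2000) before Abara (Feb 27, 1998).
Among Harlow and Szabo, alphabetically by surname: Harlow before Szabo.
Order: Oyelaran, Vance, Harlow, Szabo, Abara. So position 1.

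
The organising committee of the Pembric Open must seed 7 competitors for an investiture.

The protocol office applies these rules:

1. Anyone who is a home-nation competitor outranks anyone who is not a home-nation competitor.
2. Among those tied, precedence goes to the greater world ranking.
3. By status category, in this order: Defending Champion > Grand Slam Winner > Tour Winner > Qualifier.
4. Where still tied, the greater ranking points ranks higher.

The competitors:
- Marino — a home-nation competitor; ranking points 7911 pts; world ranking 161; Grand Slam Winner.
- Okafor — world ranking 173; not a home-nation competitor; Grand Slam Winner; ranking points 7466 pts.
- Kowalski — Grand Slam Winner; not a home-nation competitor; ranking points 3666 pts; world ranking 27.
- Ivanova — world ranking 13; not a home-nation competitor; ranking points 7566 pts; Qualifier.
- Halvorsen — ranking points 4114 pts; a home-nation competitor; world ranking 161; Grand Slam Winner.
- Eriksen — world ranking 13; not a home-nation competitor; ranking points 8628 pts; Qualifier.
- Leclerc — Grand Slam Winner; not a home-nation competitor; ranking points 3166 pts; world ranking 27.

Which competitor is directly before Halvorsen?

By the first rule: Marino and Halvorsen (both a home-nation competitor); then Okafor, Kowalski, Leclerc, Eriksen and Ivanova (each not a home-nation competitor).
Marino and Halvorsen both have world ranking 161, so the next rule applies.
Marino and Halvorsen are each Grand Slam Winner, so the next rule applies.
Among Marino and Halvorsen, by ranking points (higher first): Marino (7911 pts) before Halvorsen (4114 pts).
Among Okafor, Kowalski, Leclerc, Eriksen and Ivanova, by world ranking (higher first): Okafor (173) before Kowalski and Leclerc (27) before Eriksen and Ivanova (13).
Kowalski and Leclerc are each Grand Slam Winner, so the next rule applies.
Among Kowalski and Leclerc, by ranking points (higher first): Kowalski (3666 pts) before Leclerc (3166 pts).
Eriksen and Ivanova are each Qualifier, so the next rule applies.
Among Eriksen and Ivanova, by ranking points (higher first): Eriksen (8628 pts) before Ivanova (7566 pts).
Order: Marino, Halvorsen, Okafor, Kowalski, Leclerc, Eriksen, Ivanova.

Marino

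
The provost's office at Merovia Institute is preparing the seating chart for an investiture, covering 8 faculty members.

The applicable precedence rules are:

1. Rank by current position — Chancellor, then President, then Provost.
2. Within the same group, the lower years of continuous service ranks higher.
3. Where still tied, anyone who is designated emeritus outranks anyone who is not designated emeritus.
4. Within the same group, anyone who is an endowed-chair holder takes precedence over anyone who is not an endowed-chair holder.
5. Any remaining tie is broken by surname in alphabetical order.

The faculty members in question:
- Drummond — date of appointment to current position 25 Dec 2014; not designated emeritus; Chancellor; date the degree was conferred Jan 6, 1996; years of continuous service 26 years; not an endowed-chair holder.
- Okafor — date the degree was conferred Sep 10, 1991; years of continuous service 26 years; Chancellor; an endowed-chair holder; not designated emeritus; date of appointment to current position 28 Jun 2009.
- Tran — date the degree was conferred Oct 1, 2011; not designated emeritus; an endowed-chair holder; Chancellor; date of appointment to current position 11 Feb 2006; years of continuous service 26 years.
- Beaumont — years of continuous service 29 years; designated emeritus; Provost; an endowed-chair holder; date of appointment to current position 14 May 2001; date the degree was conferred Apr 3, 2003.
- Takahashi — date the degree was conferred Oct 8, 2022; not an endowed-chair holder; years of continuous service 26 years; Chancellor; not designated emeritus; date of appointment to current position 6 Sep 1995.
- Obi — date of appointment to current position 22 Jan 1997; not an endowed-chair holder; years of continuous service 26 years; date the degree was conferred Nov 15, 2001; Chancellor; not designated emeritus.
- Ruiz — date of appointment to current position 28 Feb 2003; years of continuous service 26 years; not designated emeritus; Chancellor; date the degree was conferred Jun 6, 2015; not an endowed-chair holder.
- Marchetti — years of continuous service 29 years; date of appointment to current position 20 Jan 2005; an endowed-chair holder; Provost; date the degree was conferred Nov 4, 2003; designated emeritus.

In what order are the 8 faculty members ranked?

Okafor, Tran, Drummond, Obi, Ruiz, Takahashi, Beaumont, Marchetti

By current position: Okafor, Tran, Drummond, Obi, Ruiz and Takahashi (Chancellor); then Beaumont and Marchetti (Provost).
Okafor, Tran, Drummond, Obi, Ruiz and Takahashi all have years of continuous service 26 years, so the next rule applies.
Okafor, Tran, Drummond, Obi, Ruiz and Takahashi are each not designated emeritus, so the next rule applies.
Among Okafor, Tran, Drummond, Obi, Ruiz and Takahashi, an endowed-chair holder before not an endowed-chair holder: Okafor and Tran (an endowed-chair holder) before Drummond, Obi, Ruiz and Takahashi (not an endowed-chair holder).
Among Okafor and Tran, alphabetically by surname: Okafor before Tran.
Among Drummond, Obi, Ruiz and Takahashi, alphabetically by surname: Drummond before Obi before Ruiz before Takahashi.
Beaumont and Marchetti both have years of continuous service 29 years, so the next rule applies.
Beaumont and Marchetti are each designated emeritus, so the next rule applies.
Beaumont and Marchetti are each an endowed-chair holder, so the next rule applies.
Among Beaumont and Marchetti, alphabetically by surname: Beaumont before Marchetti.
Full order: Okafor, Tran, Drummond, Obi, Ruiz, Takahashi, Beaumont, Marchetti.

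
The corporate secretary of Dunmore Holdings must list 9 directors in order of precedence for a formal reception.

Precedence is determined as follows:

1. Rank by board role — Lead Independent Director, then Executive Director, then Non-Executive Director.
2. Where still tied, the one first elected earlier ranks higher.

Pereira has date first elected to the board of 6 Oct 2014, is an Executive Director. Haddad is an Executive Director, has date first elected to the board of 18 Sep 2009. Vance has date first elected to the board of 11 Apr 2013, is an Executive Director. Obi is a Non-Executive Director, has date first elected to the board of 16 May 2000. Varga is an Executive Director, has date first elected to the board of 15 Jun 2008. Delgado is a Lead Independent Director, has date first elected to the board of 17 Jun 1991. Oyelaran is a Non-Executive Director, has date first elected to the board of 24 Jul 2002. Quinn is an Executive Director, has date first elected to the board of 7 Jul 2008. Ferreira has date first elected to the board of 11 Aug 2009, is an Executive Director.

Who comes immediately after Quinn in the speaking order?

By board role: Delgado (Lead Independent Director); then Varga, Quinn, Ferreira, Haddad, Vance and Pereira (Executive Director); then Obi and Oyelaran (Non-Executive Director).
Among Varga, Quinn, Ferreira, Haddad, Vance and Pereira, by date first elected to the board (earlier first): Varga (15 Jun 2008) before Quinn (7 Jul 2008) before Ferreira (11 Aug 2009) before Haddad (18 Sep 2009) before Vance (11 Apr 2013) before Pereira (6 Oct 2014).
Among Obi and Oyelaran, by date first elected to the board (earlier first): Obi (16 May 2000) before Oyelaran (24 Jul 2002).
Order: Delgado, Varga, Quinn, Ferreira, Haddad, Vance, Pereira, Obi, Oyelaran.

Ferreira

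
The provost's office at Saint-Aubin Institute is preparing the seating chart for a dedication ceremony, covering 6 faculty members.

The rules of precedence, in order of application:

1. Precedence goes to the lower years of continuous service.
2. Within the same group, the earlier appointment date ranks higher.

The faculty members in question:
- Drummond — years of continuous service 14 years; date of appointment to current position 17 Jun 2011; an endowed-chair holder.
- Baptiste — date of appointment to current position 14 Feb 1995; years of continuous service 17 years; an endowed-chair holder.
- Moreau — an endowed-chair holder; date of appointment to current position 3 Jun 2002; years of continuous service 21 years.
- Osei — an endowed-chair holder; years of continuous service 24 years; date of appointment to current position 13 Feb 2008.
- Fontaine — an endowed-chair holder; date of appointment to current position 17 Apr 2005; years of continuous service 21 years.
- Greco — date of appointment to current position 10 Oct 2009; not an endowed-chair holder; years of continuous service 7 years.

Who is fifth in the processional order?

By years of continuous service (lower first): Greco (7 years); then Drummond (14 years); then Baptiste (17 years); then Moreau and Fontaine (both 21 years); then Osei (24 years).
Among Moreau and Fontaine, by date of appointment to current position (earlier first): Moreau (3 Jun 2002) before Fontaine (17 Apr 2005).
Order: Greco, Drummond, Baptiste, Moreau, Fontaine, Osei.

Fontaine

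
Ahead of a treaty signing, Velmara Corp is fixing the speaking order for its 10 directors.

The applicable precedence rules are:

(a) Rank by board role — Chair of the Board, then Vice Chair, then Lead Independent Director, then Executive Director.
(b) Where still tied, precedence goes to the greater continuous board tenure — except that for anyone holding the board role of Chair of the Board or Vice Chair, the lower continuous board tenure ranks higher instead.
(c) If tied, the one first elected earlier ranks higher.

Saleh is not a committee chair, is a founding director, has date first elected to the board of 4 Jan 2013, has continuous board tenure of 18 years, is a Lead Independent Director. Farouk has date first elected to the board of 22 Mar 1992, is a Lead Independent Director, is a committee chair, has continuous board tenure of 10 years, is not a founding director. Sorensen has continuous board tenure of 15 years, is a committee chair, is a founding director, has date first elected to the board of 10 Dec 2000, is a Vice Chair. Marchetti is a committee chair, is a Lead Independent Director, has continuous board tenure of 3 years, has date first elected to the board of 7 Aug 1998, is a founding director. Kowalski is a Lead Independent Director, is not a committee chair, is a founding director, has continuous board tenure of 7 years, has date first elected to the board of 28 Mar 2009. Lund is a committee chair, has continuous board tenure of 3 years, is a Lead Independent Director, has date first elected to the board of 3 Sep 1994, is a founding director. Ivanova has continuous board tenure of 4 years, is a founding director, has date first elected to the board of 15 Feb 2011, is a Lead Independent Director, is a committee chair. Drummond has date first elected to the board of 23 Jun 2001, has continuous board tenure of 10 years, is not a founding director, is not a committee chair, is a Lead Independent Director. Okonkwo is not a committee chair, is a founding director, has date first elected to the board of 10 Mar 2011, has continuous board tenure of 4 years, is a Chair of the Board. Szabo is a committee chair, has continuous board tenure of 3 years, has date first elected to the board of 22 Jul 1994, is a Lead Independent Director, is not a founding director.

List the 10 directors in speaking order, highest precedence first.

By board role: Okonkwo (Chair of the Board); then Sorensen (Vice Chair); then Saleh, Farouk, Drummond, Kowalski, Ivanova, Szabo, Lund and Marchetti (Lead Independent Director).
Among Saleh, Farouk, Drummond, Kowalski, Ivanova, Szabo, Lund and Marchetti, by continuous board tenure (higher first): Saleh (18 years) before Farouk and Drummond (10 years) before Kowalski (7 years) before Ivanova (4 years) before Szabo, Lund and Marchetti (3 years).
Among Farouk and Drummond, by date first elected to the board (earlier first): Farouk (22 Mar 1992) before Drummond (23 Jun 2001).
Among Szabo, Lund and Marchetti, by date first elected to the board (earlier first): Szabo (22 Jul 1994) before Lund (3 Sep 1994) before Marchetti (7 Aug 1998).
Full order: Okonkwo, Sorensen, Saleh, Farouk, Drummond, Kowalski, Ivanova, Szabo, Lund, Marchetti.

Okonkwo, Sorensen, Saleh, Farouk, Drummond, Kowalski, Ivanova, Szabo, Lund, Marchetti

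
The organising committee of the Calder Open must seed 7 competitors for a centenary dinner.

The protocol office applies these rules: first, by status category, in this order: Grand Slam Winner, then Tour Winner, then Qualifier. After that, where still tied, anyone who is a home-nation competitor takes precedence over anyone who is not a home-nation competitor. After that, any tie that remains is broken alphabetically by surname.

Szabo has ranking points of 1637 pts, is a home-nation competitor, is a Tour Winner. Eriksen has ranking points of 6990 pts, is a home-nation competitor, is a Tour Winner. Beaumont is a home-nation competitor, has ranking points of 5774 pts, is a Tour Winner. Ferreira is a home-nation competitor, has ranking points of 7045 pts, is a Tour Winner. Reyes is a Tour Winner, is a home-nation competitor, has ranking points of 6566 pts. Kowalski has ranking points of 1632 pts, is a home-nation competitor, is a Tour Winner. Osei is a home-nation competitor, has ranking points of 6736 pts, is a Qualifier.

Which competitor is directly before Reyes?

By status category: Beaumont, Eriksen, Ferreira, Kowalski, Reyes and Szabo (Tour Winner); then Osei (Qualifier).
Beaumont, Eriksen, Ferreira, Kowalski, Reyes and Szabo are each a home-nation competitor, so the next rule applies.
Among Beaumont, Eriksen, Ferreira, Kowalski, Reyes and Szabo, alphabetically by surname: Beaumont before Eriksen before Ferreira before Kowalski before Reyes before Szabo.
Order: Beaumont, Eriksen, Ferreira, Kowalski, Reyes, Szabo, Osei.

Kowalski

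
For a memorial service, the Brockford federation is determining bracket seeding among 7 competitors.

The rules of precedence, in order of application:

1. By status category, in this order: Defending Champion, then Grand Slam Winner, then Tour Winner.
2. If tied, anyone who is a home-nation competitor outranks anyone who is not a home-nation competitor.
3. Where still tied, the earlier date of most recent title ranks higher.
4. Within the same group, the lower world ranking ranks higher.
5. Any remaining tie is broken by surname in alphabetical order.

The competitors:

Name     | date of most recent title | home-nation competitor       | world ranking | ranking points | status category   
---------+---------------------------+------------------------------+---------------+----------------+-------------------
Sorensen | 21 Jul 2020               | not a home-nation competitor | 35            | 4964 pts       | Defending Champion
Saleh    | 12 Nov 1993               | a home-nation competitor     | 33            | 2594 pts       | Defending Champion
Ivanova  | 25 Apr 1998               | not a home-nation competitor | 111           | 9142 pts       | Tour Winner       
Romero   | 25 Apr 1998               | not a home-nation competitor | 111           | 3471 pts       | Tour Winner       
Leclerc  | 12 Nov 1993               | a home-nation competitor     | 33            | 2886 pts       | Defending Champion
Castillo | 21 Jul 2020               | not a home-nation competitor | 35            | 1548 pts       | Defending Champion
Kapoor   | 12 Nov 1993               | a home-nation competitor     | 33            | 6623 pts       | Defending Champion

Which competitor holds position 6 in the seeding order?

By status category: Kapoor, Leclerc, Saleh, Castillo and Sorensen (Defending Champion); then Ivanova and Romero (Tour Winner).
Among Kapoor, Leclerc, Saleh, Castillo and Sorensen, a home-nation competitor before not a home-nation competitor: Kapoor, Leclerc and Saleh (a home-nation competitor) before Castillo and Sorensen (not a home-nation competitor).
Kapoor, Leclerc and Saleh all have date of most recent title 12 Nov 1993, so the next rule applies.
Kapoor, Leclerc and Saleh all have world ranking 33, so the next rule applies.
Among Kapoor, Leclerc and Saleh, alphabetically by surname: Kapoor before Leclerc before Saleh.
Castillo and Sorensen both have date of most recent title 21 Jul 2020, so the next rule applies.
Castillo and Sorensen both have world ranking 35, so the next rule applies.
Among Castillo and Sorensen, alphabetically by surname: Castillo before Sorensen.
Ivanova and Romero are each not a home-nation competitor, so the next rule applies.
Ivanova and Romero both have date of most recent title 25 Apr 1998, so the next rule applies.
Ivanova and Romero both have world ranking 111, so the next rule applies.
Among Ivanova and Romero, alphabetically by surname: Ivanova before Romero.
Order: Kapoor, Leclerc, Saleh, Castillo, Sorensen, Ivanova, Romero.

Ivanova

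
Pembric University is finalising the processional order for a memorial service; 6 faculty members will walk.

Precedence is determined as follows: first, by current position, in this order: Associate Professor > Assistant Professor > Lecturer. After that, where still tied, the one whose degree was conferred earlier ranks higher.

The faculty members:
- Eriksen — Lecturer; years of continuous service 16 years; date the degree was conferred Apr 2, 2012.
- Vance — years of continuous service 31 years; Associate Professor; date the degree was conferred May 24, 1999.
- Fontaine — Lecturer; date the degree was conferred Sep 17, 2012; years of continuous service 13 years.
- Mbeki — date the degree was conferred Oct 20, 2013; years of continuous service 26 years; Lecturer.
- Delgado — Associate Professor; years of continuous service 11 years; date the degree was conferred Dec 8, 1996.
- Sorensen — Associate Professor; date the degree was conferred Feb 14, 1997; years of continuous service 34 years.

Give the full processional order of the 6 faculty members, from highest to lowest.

Delgado, Sorensen, Vance, Eriksen, Fontaine, Mbeki

By current position: Delgado, Sorensen and Vance (Associate Professor); then Eriksen, Fontaine and Mbeki (Lecturer).
Among Delgado, Sorensen and Vance, by date the degree was conferred (earlier first): Delgado (Dec 8, 1996) before Sorensen (Feb 14, 1997) before Vance (May 24, 1999).
Among Eriksen, Fontaine and Mbeki, by date the degree was conferred (earlier first): Eriksen (Apr 2, 2012) before Fontaine (Sep 17, 2012) before Mbeki (Oct 20, 2013).
Full order: Delgado, Sorensen, Vance, Eriksen, Fontaine, Mbeki.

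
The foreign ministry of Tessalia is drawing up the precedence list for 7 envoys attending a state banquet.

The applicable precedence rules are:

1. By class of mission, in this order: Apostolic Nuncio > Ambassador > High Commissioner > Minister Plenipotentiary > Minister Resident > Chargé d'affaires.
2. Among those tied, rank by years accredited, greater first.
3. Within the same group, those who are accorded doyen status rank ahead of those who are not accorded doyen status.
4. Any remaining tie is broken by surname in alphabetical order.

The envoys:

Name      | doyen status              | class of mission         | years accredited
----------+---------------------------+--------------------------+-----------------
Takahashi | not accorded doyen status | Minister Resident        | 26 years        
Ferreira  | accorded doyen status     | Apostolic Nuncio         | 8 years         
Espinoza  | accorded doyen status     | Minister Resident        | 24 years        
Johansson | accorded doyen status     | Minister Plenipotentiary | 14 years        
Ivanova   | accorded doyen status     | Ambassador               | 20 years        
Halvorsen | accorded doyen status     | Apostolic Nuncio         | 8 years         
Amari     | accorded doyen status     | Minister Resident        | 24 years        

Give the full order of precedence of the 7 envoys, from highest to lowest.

Ferreira, Halvorsen, Ivanova, Johansson, Takahashi, Amari, Espinoza

By class of mission: Ferreira and Halvorsen (Apostolic Nuncio); then Ivanova (Ambassador); then Johansson (Minister Plenipotentiary); then Takahashi, Amari and Espinoza (Minister Resident).
Ferreira and Halvorsen both have years accredited 8 years, so the next rule applies.
Ferreira and Halvorsen are each accorded doyen status, so the next rule applies.
Among Ferreira and Halvorsen, alphabetically by surname: Ferreira before Halvorsen.
Among Takahashi, Amari and Espinoza, by years accredited (higher first): Takahashi (26 years) before Amari and Espinoza (24 years).
Amari and Espinoza are each accorded doyen status, so the next rule applies.
Among Amari and Espinoza, alphabetically by surname: Amari before Espinoza.
Full order: Ferreira, Halvorsen, Ivanova, Johansson, Takahashi, Amari, Espinoza.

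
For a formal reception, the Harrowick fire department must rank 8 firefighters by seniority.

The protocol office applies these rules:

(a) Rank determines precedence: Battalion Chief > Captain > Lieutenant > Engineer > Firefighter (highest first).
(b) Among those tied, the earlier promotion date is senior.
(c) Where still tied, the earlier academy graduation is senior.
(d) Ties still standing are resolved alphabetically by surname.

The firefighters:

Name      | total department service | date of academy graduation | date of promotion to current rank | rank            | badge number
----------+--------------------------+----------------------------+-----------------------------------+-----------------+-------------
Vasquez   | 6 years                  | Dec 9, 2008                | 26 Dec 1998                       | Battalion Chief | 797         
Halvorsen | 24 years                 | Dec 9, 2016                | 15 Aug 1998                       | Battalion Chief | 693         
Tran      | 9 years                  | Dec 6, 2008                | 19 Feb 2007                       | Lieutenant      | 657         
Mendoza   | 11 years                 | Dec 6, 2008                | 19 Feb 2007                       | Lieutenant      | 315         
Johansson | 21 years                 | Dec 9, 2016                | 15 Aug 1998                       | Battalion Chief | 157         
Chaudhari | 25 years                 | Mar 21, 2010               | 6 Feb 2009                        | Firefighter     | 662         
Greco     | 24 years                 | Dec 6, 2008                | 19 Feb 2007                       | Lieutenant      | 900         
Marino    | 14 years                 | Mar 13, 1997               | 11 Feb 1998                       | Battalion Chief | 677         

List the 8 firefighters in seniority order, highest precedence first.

By rank: Marino, Halvorsen, Johansson and Vasquez (Battalion Chief); then Greco, Mendoza and Tran (Lieutenant); then Chaudhari (Firefighter).
Among Marino, Halvorsen, Johansson and Vasquez, by date of promotion to current rank (earlier first): Marino (11 Feb 1998) before Halvorsen and Johansson (15 Aug 1998) before Vasquez (26 Dec 1998).
Halvorsen and Johansson both have date of academy graduation Dec 9, 2016, so the next rule applies.
Among Halvorsen and Johansson, alphabetically by surname: Halvorsen before Johansson.
Greco, Mendoza and Tran all have date of promotion to current rank 19 Feb 2007, so the next rule applies.
Greco, Mendoza and Tran all have date of academy graduation Dec 6, 2008, so the next rule applies.
Among Greco, Mendoza and Tran, alphabetically by surname: Greco before Mendoza before Tran.
Full order: Marino, Halvorsen, Johansson, Vasquez, Greco, Mendoza, Tran, Chaudhari.

Marino, Halvorsen, Johansson, Vasquez, Greco, Mendoza, Tran, Chaudhari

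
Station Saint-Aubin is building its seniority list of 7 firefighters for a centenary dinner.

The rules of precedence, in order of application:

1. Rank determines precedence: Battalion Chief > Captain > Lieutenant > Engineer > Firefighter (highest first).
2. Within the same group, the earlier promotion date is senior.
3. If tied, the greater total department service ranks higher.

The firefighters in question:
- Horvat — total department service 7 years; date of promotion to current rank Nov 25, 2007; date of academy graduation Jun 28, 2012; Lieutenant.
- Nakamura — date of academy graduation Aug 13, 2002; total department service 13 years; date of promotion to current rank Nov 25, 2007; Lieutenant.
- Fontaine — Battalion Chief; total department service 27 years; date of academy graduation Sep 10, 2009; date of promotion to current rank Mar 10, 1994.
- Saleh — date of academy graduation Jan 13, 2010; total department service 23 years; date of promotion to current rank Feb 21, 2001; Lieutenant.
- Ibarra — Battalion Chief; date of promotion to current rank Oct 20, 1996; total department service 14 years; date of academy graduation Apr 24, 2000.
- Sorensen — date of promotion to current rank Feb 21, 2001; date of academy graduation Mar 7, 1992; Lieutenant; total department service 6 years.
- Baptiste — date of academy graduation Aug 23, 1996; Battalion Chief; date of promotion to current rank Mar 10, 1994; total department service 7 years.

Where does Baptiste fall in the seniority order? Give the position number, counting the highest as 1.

2

By rank: Fontaine, Baptiste and Ibarra (Battalion Chief); then Saleh, Sorensen, Nakamura and Horvat (Lieutenant).
Among Fontaine, Baptiste and Ibarra, by date of promotion to current rank (earlier first): Fontaine and Baptiste (Mar 10, 1994) before Ibarra (Oct 20, 1996).
Among Fontaine and Baptiste, by total department service (higher first): Fontaine (27 years) before Baptiste (7 years).
Among Saleh, Sorensen, Nakamura and Horvat, by date of promotion to current rank (earlier first): Saleh and Sorensen (Feb 21, 2001) before Nakamura and Horvat (Nov 25, 2007).
Among Saleh and Sorensen, by total department service (higher first): Saleh (23 years) before Sorensen (6 years).
Among Nakamura and Horvat, by total department service (higher first): Nakamura (13 years) before Horvat (7 years).
Order: Fontaine, Baptiste, Ibarra, Saleh, Sorensen, Nakamura, Horvat. So position 2.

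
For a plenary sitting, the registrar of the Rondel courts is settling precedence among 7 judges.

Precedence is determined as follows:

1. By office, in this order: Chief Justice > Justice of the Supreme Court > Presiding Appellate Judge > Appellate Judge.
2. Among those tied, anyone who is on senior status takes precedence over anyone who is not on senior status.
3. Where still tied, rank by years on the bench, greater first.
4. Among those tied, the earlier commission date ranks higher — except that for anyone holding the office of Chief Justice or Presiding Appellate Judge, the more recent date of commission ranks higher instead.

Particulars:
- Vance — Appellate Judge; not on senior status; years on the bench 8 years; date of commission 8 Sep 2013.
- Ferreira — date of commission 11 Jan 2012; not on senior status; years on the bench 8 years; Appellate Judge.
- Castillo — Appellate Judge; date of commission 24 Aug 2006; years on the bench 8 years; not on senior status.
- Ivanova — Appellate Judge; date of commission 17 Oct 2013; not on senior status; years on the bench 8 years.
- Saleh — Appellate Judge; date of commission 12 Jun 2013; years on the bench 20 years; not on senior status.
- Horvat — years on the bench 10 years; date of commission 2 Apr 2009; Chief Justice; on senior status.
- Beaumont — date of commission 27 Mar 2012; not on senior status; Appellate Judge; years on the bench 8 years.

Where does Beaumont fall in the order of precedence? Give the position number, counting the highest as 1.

5

By office: Horvat (Chief Justice); then Saleh, Castillo, Ferreira, Beaumont, Vance and Ivanova (Appellate Judge).
Saleh, Castillo, Ferreira, Beaumont, Vance and Ivanova are each not on senior status, so the next rule applies.
Among Saleh, Castillo, Ferreira, Beaumont, Vance and Ivanova, by years on the bench (higher first): Saleh (20 years) before Castillo, Ferreira, Beaumont, Vance and Ivanova (8 years).
Among Castillo, Ferreira, Beaumont, Vance and Ivanova, by date of commission (earlier first): Castillo (24 Aug 2006) before Ferreira (11 Jan 2012) before Beaumont (27 Mar 2012) before Vance (8 Sep 2013) before Ivanova (17 Oct 2013).
Order: Horvat, Saleh, Castillo, Ferreira, Beaumont, Vance, Ivanova. So position 5.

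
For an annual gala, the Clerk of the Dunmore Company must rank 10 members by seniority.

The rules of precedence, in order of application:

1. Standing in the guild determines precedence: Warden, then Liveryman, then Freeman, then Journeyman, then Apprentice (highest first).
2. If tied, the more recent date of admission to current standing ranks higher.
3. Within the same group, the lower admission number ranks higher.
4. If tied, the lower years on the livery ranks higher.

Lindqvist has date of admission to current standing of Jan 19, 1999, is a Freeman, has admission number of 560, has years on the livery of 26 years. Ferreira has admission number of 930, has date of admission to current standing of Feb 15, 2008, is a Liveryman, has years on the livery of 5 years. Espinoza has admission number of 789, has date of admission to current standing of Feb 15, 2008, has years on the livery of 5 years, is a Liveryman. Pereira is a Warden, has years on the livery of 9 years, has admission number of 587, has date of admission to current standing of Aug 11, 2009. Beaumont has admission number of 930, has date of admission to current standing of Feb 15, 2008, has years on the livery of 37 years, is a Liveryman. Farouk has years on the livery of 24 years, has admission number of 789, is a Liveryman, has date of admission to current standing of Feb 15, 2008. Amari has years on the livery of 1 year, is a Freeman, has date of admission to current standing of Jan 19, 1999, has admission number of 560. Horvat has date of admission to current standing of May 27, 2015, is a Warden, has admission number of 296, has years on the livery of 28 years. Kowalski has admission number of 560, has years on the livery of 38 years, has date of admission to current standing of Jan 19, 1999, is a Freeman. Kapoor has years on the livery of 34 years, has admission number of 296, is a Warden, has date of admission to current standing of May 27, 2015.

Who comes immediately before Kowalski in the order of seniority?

By standing in the guild: Horvat, Kapoor and Pereira (Warden); then Espinoza, Farouk, Ferreira and Beaumont (Liveryman); then Amari, Lindqvist and Kowalski (Freeman).
Among Horvat, Kapoor and Pereira, by date of admission to current standing (later first): Horvat and Kapoor (May 27, 2015) before Pereira (Aug 11, 2009).
Horvat and Kapoor both have admission number 296, so the next rule applies.
Among Horvat and Kapoor, by years on the livery (lower first): Horvat (28 years) before Kapoor (34 years).
Espinoza, Farouk, Ferreira and Beaumont all have date of admission to current standing Feb 15, 2008, so the next rule applies.
Among Espinoza, Farouk, Ferreira and Beaumont, by admission number (lower first): Espinoza and Farouk (789) before Ferreira and Beaumont (930).
Among Espinoza and Farouk, by years on the livery (lower first): Espinoza (5 years) before Farouk (24 years).
Among Ferreira and Beaumont, by years on the livery (lower first): Ferreira (5 years) before Beaumont (37 years).
Amari, Lindqvist and Kowalski all have date of admission to current standing Jan 19, 1999, so the next rule applies.
Amari, Lindqvist and Kowalski all have admission number 560, so the next rule applies.
Among Amari, Lindqvist and Kowalski, by years on the livery (lower first): Amari (1 year) before Lindqvist (26 years) before Kowalski (38 years).
Order: Horvat, Kapoor, Pereira, Espinoza, Farouk, Ferreira, Beaumont, Amari, Lindqvist, Kowalski.

Lindqvist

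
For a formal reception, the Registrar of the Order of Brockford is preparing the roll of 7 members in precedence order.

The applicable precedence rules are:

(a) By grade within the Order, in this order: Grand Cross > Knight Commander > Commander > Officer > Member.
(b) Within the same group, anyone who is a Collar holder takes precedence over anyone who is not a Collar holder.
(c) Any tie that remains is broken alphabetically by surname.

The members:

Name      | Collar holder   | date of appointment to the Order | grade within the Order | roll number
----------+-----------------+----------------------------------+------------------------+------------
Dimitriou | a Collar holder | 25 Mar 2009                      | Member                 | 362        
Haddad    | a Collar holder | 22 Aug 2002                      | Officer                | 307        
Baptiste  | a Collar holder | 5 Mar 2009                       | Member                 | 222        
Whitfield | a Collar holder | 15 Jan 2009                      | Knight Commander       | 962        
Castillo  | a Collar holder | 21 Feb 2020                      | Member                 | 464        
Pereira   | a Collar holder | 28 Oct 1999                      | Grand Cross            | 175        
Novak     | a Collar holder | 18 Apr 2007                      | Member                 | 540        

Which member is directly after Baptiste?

Castillo

By grade within the Order: Pereira (Grand Cross); then Whitfield (Knight Commander); then Haddad (Officer); then Baptiste, Castillo, Dimitriou and Novak (Member).
Baptiste, Castillo, Dimitriou and Novak are each a Collar holder, so the next rule applies.
Among Baptiste, Castillo, Dimitriou and Novak, alphabetically by surname: Baptiste before Castillo before Dimitriou before Novak.
Order: Pereira, Whitfield, Haddad, Baptiste, Castillo, Dimitriou, Novak.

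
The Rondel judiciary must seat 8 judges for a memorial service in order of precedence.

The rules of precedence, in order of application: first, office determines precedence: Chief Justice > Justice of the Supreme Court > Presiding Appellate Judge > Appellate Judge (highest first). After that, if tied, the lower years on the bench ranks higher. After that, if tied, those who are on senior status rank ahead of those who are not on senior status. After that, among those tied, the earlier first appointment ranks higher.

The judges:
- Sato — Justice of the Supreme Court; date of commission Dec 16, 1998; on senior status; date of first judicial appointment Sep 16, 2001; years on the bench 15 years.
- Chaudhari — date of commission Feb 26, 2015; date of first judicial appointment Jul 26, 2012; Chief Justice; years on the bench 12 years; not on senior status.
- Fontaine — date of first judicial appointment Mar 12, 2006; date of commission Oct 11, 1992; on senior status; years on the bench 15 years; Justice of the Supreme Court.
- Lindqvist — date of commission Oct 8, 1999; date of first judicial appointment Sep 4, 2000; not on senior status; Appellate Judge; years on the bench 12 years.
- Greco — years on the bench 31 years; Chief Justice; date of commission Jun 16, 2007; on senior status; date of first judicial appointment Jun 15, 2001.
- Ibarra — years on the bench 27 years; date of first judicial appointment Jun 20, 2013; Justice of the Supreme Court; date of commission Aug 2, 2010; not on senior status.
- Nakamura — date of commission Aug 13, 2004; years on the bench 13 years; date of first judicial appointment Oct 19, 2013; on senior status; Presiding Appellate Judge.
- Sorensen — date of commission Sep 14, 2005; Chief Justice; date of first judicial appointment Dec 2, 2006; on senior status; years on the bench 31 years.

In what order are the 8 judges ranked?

By office: Chaudhari, Greco and Sorensen (Chief Justice); then Sato, Fontaine and Ibarra (Justice of the Supreme Court); then Nakamura (Presiding Appellate Judge); then Lindqvist (Appellate Judge).
Among Chaudhari, Greco and Sorensen, by years on the bench (lower first): Chaudhari (12 years) before Greco and Sorensen (31 years).
Greco and Sorensen are each on senior status, so the next rule applies.
Among Greco and Sorensen, by date of first judicial appointment (earlier first): Greco (Jun 15, 2001) before Sorensen (Dec 2, 2006).
Among Sato, Fontaine and Ibarra, by years on the bench (lower first): Sato and Fontaine (15 years) before Ibarra (27 years).
Sato and Fontaine are each on senior status, so the next rule applies.
Among Sato and Fontaine, by date of first judicial appointment (earlier first): Sato (Sep 16, 2001) before Fontaine (Mar 12, 2006).
Full order: Chaudhari, Greco, Sorensen, Sato, Fontaine, Ibarra, Nakamura, Lindqvist.

Chaudhari, Greco, Sorensen, Sato, Fontaine, Ibarra, Nakamura, Lindqvist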